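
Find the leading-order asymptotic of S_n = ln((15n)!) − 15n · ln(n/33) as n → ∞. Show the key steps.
S_n ~ 15n · (ln 495 − 1) + O(ln n)

Stirling: ln((15n)!) = 15n ln(15n) − 15n + O(ln n).
  S_n = 15n ln(15n) − 15n − 15n ln(n/33) + O(ln n)
      = 15n ln(15n) − 15n ln n + 15n ln 33 − 15n + O(ln n)
      = 15n ln 15 + 15n ln 33 − 15n + O(ln n)
      = 15n (ln 495 − 1) + O(ln n).
Numerically ln(495) − 1 ≈ 5.2046.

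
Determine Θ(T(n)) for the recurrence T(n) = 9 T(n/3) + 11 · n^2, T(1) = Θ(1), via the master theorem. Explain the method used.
T(n) = Θ(n^2 log n)

log_3 9 = 2, and f(n) = 11 · n^2 = Θ(n^(log_3 9)). This is Case 2 of the master theorem: T(n) = Θ(f(n) · log n) = Θ(n^2 log n).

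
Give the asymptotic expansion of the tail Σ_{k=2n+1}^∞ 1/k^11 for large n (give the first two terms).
Σ_{k>2n} 1/k^11 = 1/(10 · (2n)^10) − 1/(2 · (2n)^11) + O(1/(2n)^12)

Compare to the integral: ∫_{2n}^∞ x^(−11) dx = [−x^(−10)/10]_{2n}^∞ = 1/((11−1)·(2n)^10). The Euler-Maclaurin correction adds −f(2n)/2 = −1/(2·(2n)^11). Euler-Maclaurin then gives
  Σ_{k>2n} 1/k^11 = ∫_{2n}^∞ dx/x^11 − 1/(2·(2n)^11) + O(1/(2n)^12).
(Equivalently this is ζ(11) − Σ_{k≤2n} 1/k^11.)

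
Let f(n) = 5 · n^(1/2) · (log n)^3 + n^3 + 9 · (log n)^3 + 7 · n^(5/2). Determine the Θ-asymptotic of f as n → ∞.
f(n) ∈ Θ(n^3)

Compare the terms by growth order. For large n, n^a · (log n)^b dominates n^a' · (log n)^b' iff a > a', or (a = a' and b > b'). Ranking the 4 terms shows the dominant one is n^3. Hence f(n) ∈ Θ(n^3).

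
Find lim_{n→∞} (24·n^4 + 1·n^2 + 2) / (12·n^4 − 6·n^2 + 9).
lim = 24/12 = 2

For large n the leading n^4 terms dominate both numerator and denominator. Dividing top and bottom by n^4, every other term tends to 0, leaving 24/12 = 2.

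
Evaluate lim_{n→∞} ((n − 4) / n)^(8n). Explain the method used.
lim = e^(−32)

Rewrite as (1 − 4/n)^(8n). By the standard limit (1 + x/n)^n → e^x, we have (1 − 4/n)^n → e^(−4), and raising to the 8th power gives e^(−32).
More precisely, ln[(1 − 4/n)^(8n)] = 8n · ln(1 − 4/n) = 8n · (-4/n + O(1/n^2)) = -32 + O(1/n) → -32.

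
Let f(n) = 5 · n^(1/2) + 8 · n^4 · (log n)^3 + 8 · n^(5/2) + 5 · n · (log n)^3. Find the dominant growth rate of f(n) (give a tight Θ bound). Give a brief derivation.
f(n) ∈ Θ(n^4 · (log n)^3)

Compare the terms by growth order. For large n, n^a · (log n)^b dominates n^a' · (log n)^b' iff a > a', or (a = a' and b > b'). Ranking the 4 terms shows the dominant one is 8 · n^4 · (log n)^3. Hence f(n) ∈ Θ(n^4 · (log n)^3).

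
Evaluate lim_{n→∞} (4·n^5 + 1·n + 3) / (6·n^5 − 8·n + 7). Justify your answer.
lim = 4/6 = 2/3

For large n the leading n^5 terms dominate both numerator and denominator. Dividing top and bottom by n^5, every other term tends to 0, leaving 4/6 = 2/3.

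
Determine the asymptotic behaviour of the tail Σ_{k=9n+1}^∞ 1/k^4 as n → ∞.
Σ_{k>9n} 1/k^4 ~ 1/(3 · (9n)^3)

Compare to the integral: ∫_{9n}^∞ x^(−4) dx = [−x^(−3)/3]_{9n}^∞ = 1/((4−1)·(9n)^3). Euler-Maclaurin then gives
  Σ_{k>9n} 1/k^4 = ∫_{9n}^∞ dx/x^4 − 1/(2·(9n)^4) + O(1/(9n)^5).
(Equivalently this is ζ(4) − Σ_{k≤9n} 1/k^4.)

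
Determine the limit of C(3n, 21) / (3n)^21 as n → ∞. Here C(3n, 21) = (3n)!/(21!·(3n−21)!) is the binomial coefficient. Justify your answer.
lim = 1/21! = 1/51090942171709440000

With N = 3n → ∞: C(N, 21) / N^21 = [N(N−1)…(N−20)] / (21! · N^21) = (1/21!) · 1 · (1 − 1/(3n)) · … · (1 − 20/(3n)). Each factor → 1 as N → ∞, so the limit is 1/21! = 1/51090942171709440000.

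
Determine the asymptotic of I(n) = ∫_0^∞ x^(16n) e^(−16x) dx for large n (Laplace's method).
I(n) ~ (sqrt(2π·16n) / 16) · (16n/(16e))^(16n)

Write the integrand as exp(16n ln x − 16x) and set f(x) = 16n ln x − 16x. Then f'(x) = 16n/x − 16 = 0 at x* = 16n/16, and f''(x*) = −16n/x*^2 = −16^2/(16n). Laplace's method (interior maximum) gives
  I(n) ~ e^(f(x*)) · sqrt(2π / |f''(x*)|)
        = exp(16n ln(16n/16) − 16n) · sqrt(2π · 16n / 16^2)
        = (16n/16)^(16n) e^(−16n) · sqrt(2π·16n) / 16
        = (sqrt(2π·16n) / 16) · (16n/(16e))^(16n).
This matches Γ(16n+1)/16^(16n+1) with Stirling applied to Γ.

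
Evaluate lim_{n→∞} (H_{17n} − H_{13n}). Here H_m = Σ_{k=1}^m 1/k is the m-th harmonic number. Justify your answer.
lim = ln(17/13)

Euler-Maclaurin gives H_m = ln m + γ + 1/(2m) + O(1/m^2). The γ and O(1/m) terms cancel in the difference:
  H_{17n} − H_{13n} = ln(17n) − ln(13n) + O(1/n) = ln(17/13) + O(1/n).
Hence the limit is ln(17/13).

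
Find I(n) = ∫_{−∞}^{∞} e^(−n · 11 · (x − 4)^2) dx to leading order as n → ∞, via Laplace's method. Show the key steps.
I(n) = sqrt(π/(11n))

Here φ(x) = 11 · (x − 4)^2 has its unique minimum at x* = 4 with φ(x*) = 0 and φ''(x*) = 22. Laplace's method gives
  I(n) ~ e^(−n φ(x*)) · sqrt(2π / (n · φ''(x*))) = sqrt(2π / (22n)) = sqrt(π/(11n)).
This is exact: substituting u = (x − 4)·sqrt(11n) gives I(n) = (1/sqrt(11n)) ∫_{−∞}^{∞} e^(−u^2) du = sqrt(π/(11n)).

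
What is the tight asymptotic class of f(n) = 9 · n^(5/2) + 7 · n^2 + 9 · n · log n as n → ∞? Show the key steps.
f(n) ∈ Θ(n^(5/2))

Compare the terms by growth order. For large n, n^a · (log n)^b dominates n^a' · (log n)^b' iff a > a', or (a = a' and b > b'). Ranking the 3 terms shows the dominant one is 9 · n^(5/2). Hence f(n) ∈ Θ(n^(5/2)).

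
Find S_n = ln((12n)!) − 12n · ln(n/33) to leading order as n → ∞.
S_n ~ 12n · (ln 396 − 1) + O(ln n)

Stirling: ln((12n)!) = 12n ln(12n) − 12n + O(ln n).
  S_n = 12n ln(12n) − 12n − 12n ln(n/33) + O(ln n)
      = 12n ln(12n) − 12n ln n + 12n ln 33 − 12n + O(ln n)
      = 12n ln 12 + 12n ln 33 − 12n + O(ln n)
      = 12n (ln 396 − 1) + O(ln n).
Numerically ln(396) − 1 ≈ 4.9814.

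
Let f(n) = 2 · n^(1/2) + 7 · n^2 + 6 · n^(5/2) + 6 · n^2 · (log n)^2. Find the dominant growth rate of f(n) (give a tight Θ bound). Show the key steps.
f(n) ∈ Θ(n^(5/2))

Compare the terms by growth order. For large n, n^a · (log n)^b dominates n^a' · (log n)^b' iff a > a', or (a = a' and b > b'). Ranking the 4 terms shows the dominant one is 6 · n^(5/2). Hence f(n) ∈ Θ(n^(5/2)).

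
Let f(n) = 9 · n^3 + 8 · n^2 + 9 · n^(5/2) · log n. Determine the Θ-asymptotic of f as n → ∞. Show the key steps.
f(n) ∈ Θ(n^3)

Compare the terms by growth order. For large n, n^a · (log n)^b dominates n^a' · (log n)^b' iff a > a', or (a = a' and b > b'). Ranking the 3 terms shows the dominant one is 9 · n^3. Hence f(n) ∈ Θ(n^3).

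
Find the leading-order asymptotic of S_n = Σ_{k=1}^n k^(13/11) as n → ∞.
S_n ~ (11/24) · n^(24/11)

Integral comparison: Σ_{k=1}^n k^(13/11) = ∫_0^n x^(13/11) dx + O(n^(13/11)). The integral is n^(1 + 13/11) / (1 + 13/11) = n^((13+11)/11) / ((13+11)/11) = (11/24) · n^(24/11).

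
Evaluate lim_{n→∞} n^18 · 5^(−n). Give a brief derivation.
lim = 0

Exponentials with base > 1 dominate every fixed polynomial: for any fixed c, n^c / 5^n → 0 as n → ∞ (e.g. by the ratio test, or by writing 5^n = e^(n ln 5) and noting e^(n ln 5) / n^c → ∞). Hence n^18 · 5^(−n) = n^18 / 5^n → 0.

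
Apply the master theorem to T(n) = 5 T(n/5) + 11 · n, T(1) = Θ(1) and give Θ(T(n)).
T(n) = Θ(n log n)

log_5 5 = 1, and f(n) = 11 · n = Θ(n^(log_5 5)). This is Case 2 of the master theorem: T(n) = Θ(f(n) · log n) = Θ(n log n).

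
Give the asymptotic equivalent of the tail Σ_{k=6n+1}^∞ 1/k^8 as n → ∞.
Σ_{k>6n} 1/k^8 ~ 1/(7 · (6n)^7)

Compare to the integral: ∫_{6n}^∞ x^(−8) dx = [−x^(−7)/7]_{6n}^∞ = 1/((8−1)·(6n)^7). Euler-Maclaurin then gives
  Σ_{k>6n} 1/k^8 = ∫_{6n}^∞ dx/x^8 − 1/(2·(6n)^8) + O(1/(6n)^9).
(Equivalently this is ζ(8) − Σ_{k≤6n} 1/k^8.)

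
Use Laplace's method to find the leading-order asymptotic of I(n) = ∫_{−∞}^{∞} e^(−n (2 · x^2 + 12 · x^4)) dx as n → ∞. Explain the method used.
I(n) ~ sqrt(π/(2n))

φ(x) = 2 · x^2 + 12 · x^4 has its unique global minimum at x* = 0 (since φ'(x) = 4x + 48x^3 = 0 only at x = 0 for real x with both coefficients positive, and φ → ∞ as |x| → ∞). At x* = 0, φ(0) = 0 and φ''(0) = 4. Laplace's method then gives
  I(n) ~ sqrt(2π / (n · φ''(0))) · e^(−n φ(0)) = sqrt(2π / (4n)) = sqrt(π/(2n)).
The 12 · x^4 term contributes only at subleading order (an O(1/n) relative correction).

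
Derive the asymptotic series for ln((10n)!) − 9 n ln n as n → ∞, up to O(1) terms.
ln((10n)!) − 9 n ln n = n ln n + 10(ln 10 − 1) n + (1/2) ln(2π·10n) + O(1/n)

Stirling: ln((10n)!) = 10n ln(10n) − 10n + (1/2) ln(2π·10n) + O(1/n).
Expand 10n ln(10n) = 10n (ln n + ln 10) = 10n ln n + 10n ln 10.
Subtract 9n ln n: leading term is (10 − 9) n ln n = n ln n. The next term is 10n ln 10 − 10n = 10(ln 10 − 1) n. Then the (1/2) ln(2π·10n) correction.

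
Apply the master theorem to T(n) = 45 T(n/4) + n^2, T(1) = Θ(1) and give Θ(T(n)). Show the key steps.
T(n) = Θ(n^(log_4 45))

Master theorem: compare f(n) = n^2 to n^(log_4 45) where log_4 45 ≈ 2.746. Since 2 < log_4 45, we have f(n) = O(n^(log_4 45 − ε)) for some ε > 0 — Case 1. Hence T(n) = Θ(n^(log_4 45)).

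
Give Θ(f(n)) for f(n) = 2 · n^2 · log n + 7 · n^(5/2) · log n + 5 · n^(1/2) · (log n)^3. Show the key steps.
f(n) ∈ Θ(n^(5/2) · log n)

Compare the terms by growth order. For large n, n^a · (log n)^b dominates n^a' · (log n)^b' iff a > a', or (a = a' and b > b'). Ranking the 3 terms shows the dominant one is 7 · n^(5/2) · log n. Hence f(n) ∈ Θ(n^(5/2) · log n).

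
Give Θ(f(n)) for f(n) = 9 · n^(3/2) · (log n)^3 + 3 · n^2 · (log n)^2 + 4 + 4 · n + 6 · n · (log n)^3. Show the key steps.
f(n) ∈ Θ(n^2 · (log n)^2)

Compare the terms by growth order. For large n, n^a · (log n)^b dominates n^a' · (log n)^b' iff a > a', or (a = a' and b > b'). Ranking the 5 terms shows the dominant one is 3 · n^2 · (log n)^2. Hence f(n) ∈ Θ(n^2 · (log n)^2).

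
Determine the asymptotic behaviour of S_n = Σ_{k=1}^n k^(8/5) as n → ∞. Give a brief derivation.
S_n ~ (5/13) · n^(13/5)

Integral comparison: Σ_{k=1}^n k^(8/5) = ∫_0^n x^(8/5) dx + O(n^(8/5)). The integral is n^(1 + 8/5) / (1 + 8/5) = n^((8+5)/5) / ((8+5)/5) = (5/13) · n^(13/5).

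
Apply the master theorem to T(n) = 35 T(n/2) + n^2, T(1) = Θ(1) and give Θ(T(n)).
T(n) = Θ(n^(log_2 35))

Master theorem: compare f(n) = n^2 to n^(log_2 35) where log_2 35 ≈ 5.129. Since 2 < log_2 35, we have f(n) = O(n^(log_2 35 − ε)) for some ε > 0 — Case 1. Hence T(n) = Θ(n^(log_2 35)).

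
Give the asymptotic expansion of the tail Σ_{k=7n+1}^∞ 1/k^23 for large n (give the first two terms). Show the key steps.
Σ_{k>7n} 1/k^23 = 1/(22 · (7n)^22) − 1/(2 · (7n)^23) + O(1/(7n)^24)

Compare to the integral: ∫_{7n}^∞ x^(−23) dx = [−x^(−22)/22]_{7n}^∞ = 1/((23−1)·(7n)^22). The Euler-Maclaurin correction adds −f(7n)/2 = −1/(2·(7n)^23). Euler-Maclaurin then gives
  Σ_{k>7n} 1/k^23 = ∫_{7n}^∞ dx/x^23 − 1/(2·(7n)^23) + O(1/(7n)^24).
(Equivalently this is ζ(23) − Σ_{k≤7n} 1/k^23.)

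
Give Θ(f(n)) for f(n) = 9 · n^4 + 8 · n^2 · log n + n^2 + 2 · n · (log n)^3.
f(n) ∈ Θ(n^4)

Compare the terms by growth order. For large n, n^a · (log n)^b dominates n^a' · (log n)^b' iff a > a', or (a = a' and b > b'). Ranking the 4 terms shows the dominant one is 9 · n^4. Hence f(n) ∈ Θ(n^4).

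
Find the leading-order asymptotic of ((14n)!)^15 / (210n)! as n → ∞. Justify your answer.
((14n)!)^15/(210n)! ~ ((2π·14n)^(14/2) / sqrt(15)) · 15^(−15·14n)  →  0

Write N = 14n. Stirling: N! ~ sqrt(2π N)(N/e)^N and (15N)! ~ sqrt(2π·15N)·(15N/e)^(15N).
  (N!)^15/(15N)! ~ (2π N)^(15/2) (N/e)^(15N) / [sqrt(2π·15N) (15N/e)^(15N)]
     = (2π N)^(15/2) / sqrt(2π·15N) · (N/(15N))^(15N)
     = (2π N)^((15−1)/2) / sqrt(15) · 15^(−15N).
Since 15^15 > 1, the factor 15^(−15N) decays exponentially, so the ratio → 0. Substituting N = 14n gives the stated form.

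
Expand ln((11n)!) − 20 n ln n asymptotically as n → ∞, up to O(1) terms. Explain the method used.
ln((11n)!) − 20 n ln n = −9 n ln n + 11(ln 11 − 1) n + (1/2) ln(2π·11n) + O(1/n)

Stirling: ln((11n)!) = 11n ln(11n) − 11n + (1/2) ln(2π·11n) + O(1/n).
Expand 11n ln(11n) = 11n (ln n + ln 11) = 11n ln n + 11n ln 11.
Subtract 20n ln n: leading term is (11 − 20) n ln n = −9 n ln n. The next term is 11n ln 11 − 11n = 11(ln 11 − 1) n. Then the (1/2) ln(2π·11n) correction.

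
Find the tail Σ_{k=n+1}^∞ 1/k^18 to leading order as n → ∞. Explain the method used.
Σ_{k>n} 1/k^18 ~ 1/(17 · n^17)

Compare to the integral: ∫_{n}^∞ x^(−18) dx = [−x^(−17)/17]_{n}^∞ = 1/((18−1)·n^17). Euler-Maclaurin then gives
  Σ_{k>n} 1/k^18 = ∫_{n}^∞ dx/x^18 − 1/(2·n^18) + O(1/n^19).
(Equivalently this is ζ(18) − Σ_{k≤n} 1/k^18.)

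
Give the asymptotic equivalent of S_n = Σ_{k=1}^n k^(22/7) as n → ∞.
S_n ~ (7/29) · n^(29/7)

Integral comparison: Σ_{k=1}^n k^(22/7) = ∫_0^n x^(22/7) dx + O(n^(22/7)). The integral is n^(1 + 22/7) / (1 + 22/7) = n^((22+7)/7) / ((22+7)/7) = (7/29) · n^(29/7).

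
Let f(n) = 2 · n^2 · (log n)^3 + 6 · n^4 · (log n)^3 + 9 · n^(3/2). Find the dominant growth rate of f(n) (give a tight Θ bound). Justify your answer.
f(n) ∈ Θ(n^4 · (log n)^3)

Compare the terms by growth order. For large n, n^a · (log n)^b dominates n^a' · (log n)^b' iff a > a', or (a = a' and b > b'). Ranking the 3 terms shows the dominant one is 6 · n^4 · (log n)^3. Hence f(n) ∈ Θ(n^4 · (log n)^3).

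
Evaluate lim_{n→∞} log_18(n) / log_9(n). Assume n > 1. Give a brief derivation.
lim = ln(9) / ln(18) = log_18(9)

Change of base: log_18(n) = ln n / ln 18 and log_9(n) = ln n / ln 9. The ratio is (ln n / ln 18) · (ln 9 / ln n) = ln 9 / ln 18, a constant independent of n. So the limit is ln 9 / ln 18 = log_18(9).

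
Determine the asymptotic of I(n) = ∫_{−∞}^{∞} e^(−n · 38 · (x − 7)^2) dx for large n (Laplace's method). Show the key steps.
I(n) = sqrt(π/(38n))

Here φ(x) = 38 · (x − 7)^2 has its unique minimum at x* = 7 with φ(x*) = 0 and φ''(x*) = 76. Laplace's method gives
  I(n) ~ e^(−n φ(x*)) · sqrt(2π / (n · φ''(x*))) = sqrt(2π / (76n)) = sqrt(π/(38n)).
This is exact: substituting u = (x − 7)·sqrt(38n) gives I(n) = (1/sqrt(38n)) ∫_{−∞}^{∞} e^(−u^2) du = sqrt(π/(38n)).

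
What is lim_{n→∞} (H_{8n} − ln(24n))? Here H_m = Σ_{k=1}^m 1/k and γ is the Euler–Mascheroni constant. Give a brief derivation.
lim = −ln 3 + γ

By Euler-Maclaurin, H_m = ln m + γ + O(1/m). So
  H_{8n} − ln(24n) = ln(8n) + γ − ln(24n) + O(1/n)
                       = ln(8/24) + γ + O(1/n).
Hence the limit is ln(8/24) + γ (= −ln 3).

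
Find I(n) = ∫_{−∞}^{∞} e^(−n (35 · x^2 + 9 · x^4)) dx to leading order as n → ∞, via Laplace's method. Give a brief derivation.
I(n) ~ sqrt(π/(35n))

φ(x) = 35 · x^2 + 9 · x^4 has its unique global minimum at x* = 0 (since φ'(x) = 70x + 36x^3 = 0 only at x = 0 for real x with both coefficients positive, and φ → ∞ as |x| → ∞). At x* = 0, φ(0) = 0 and φ''(0) = 70. Laplace's method then gives
  I(n) ~ sqrt(2π / (n · φ''(0))) · e^(−n φ(0)) = sqrt(2π / (70n)) = sqrt(π/(35n)).
The 9 · x^4 term contributes only at subleading order (an O(1/n) relative correction).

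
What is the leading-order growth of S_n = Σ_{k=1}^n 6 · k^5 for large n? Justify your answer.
S_n ~ n^6

By integral comparison (Euler-Maclaurin), Σ_{k=1}^n 6 · k^5 = 6 · ∫_0^n x^5 dx + O(n^5) = 6 · n^6/6 = n^6 + O(n^5). (Equivalently, Faulhaber's formula gives the same leading term.)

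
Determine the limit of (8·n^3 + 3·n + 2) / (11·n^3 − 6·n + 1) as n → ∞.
lim = 8/11

For large n the leading n^3 terms dominate both numerator and denominator. Dividing top and bottom by n^3, every other term tends to 0, leaving 8/11.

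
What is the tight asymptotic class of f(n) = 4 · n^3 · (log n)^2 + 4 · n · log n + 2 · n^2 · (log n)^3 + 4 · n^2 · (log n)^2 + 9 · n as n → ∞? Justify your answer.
f(n) ∈ Θ(n^3 · (log n)^2)

Compare the terms by growth order. For large n, n^a · (log n)^b dominates n^a' · (log n)^b' iff a > a', or (a = a' and b > b'). Ranking the 5 terms shows the dominant one is 4 · n^3 · (log n)^2. Hence f(n) ∈ Θ(n^3 · (log n)^2).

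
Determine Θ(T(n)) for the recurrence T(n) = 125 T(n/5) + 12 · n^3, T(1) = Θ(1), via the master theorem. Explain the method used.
T(n) = Θ(n^3 log n)

log_5 125 = 3, and f(n) = 12 · n^3 = Θ(n^(log_5 125)). This is Case 2 of the master theorem: T(n) = Θ(f(n) · log n) = Θ(n^3 log n).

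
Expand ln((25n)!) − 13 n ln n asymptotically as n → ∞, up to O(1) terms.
ln((25n)!) − 13 n ln n = 12 n ln n + 25(ln 25 − 1) n + (1/2) ln(2π·25n) + O(1/n)

Stirling: ln((25n)!) = 25n ln(25n) − 25n + (1/2) ln(2π·25n) + O(1/n).
Expand 25n ln(25n) = 25n (ln n + ln 25) = 25n ln n + 25n ln 25.
Subtract 13n ln n: leading term is (25 − 13) n ln n = 12 n ln n. The next term is 25n ln 25 − 25n = 25(ln 25 − 1) n. Then the (1/2) ln(2π·25n) correction.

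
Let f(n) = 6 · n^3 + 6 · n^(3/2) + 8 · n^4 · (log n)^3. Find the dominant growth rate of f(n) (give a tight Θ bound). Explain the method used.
f(n) ∈ Θ(n^4 · (log n)^3)

Compare the terms by growth order. For large n, n^a · (log n)^b dominates n^a' · (log n)^b' iff a > a', or (a = a' and b > b'). Ranking the 3 terms shows the dominant one is 8 · n^4 · (log n)^3. Hence f(n) ∈ Θ(n^4 · (log n)^3).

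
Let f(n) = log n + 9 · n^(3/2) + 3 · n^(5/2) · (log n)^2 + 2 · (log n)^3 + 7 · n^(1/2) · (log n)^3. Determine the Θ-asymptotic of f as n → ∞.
f(n) ∈ Θ(n^(5/2) · (log n)^2)

Compare the terms by growth order. For large n, n^a · (log n)^b dominates n^a' · (log n)^b' iff a > a', or (a = a' and b > b'). Ranking the 5 terms shows the dominant one is 3 · n^(5/2) · (log n)^2. Hence f(n) ∈ Θ(n^(5/2) · (log n)^2).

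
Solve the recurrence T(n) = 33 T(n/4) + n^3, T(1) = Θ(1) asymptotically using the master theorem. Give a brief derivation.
T(n) = Θ(n^3)

log_4 33 ≈ 2.522. f(n) = n^3 dominates n^(log_4 33) since 3 > 2.522, and the regularity condition a·f(n/b) = 33·(n/4)^3 = (33/64)·n^3 ≤ c·f(n) holds with c = 33/64 ≈ 0.516 < 1. So this is Case 3: T(n) = Θ(f(n)) = Θ(n^3).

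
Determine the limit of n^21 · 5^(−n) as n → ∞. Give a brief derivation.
lim = 0

Exponentials with base > 1 dominate every fixed polynomial: for any fixed c, n^c / 5^n → 0 as n → ∞ (e.g. by the ratio test, or by writing 5^n = e^(n ln 5) and noting e^(n ln 5) / n^c → ∞). Hence n^21 · 5^(−n) = n^21 / 5^n → 0.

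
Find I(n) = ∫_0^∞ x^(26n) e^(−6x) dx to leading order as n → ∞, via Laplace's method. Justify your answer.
I(n) ~ (sqrt(2π·26n) / 6) · (26n/(6e))^(26n)

Write the integrand as exp(26n ln x − 6x) and set f(x) = 26n ln x − 6x. Then f'(x) = 26n/x − 6 = 0 at x* = 26n/6, and f''(x*) = −26n/x*^2 = −6^2/(26n). Laplace's method (interior maximum) gives
  I(n) ~ e^(f(x*)) · sqrt(2π / |f''(x*)|)
        = exp(26n ln(26n/6) − 26n) · sqrt(2π · 26n / 6^2)
        = (26n/6)^(26n) e^(−26n) · sqrt(2π·26n) / 6
        = (sqrt(2π·26n) / 6) · (26n/(6e))^(26n).
This matches Γ(26n+1)/6^(26n+1) with Stirling applied to Γ.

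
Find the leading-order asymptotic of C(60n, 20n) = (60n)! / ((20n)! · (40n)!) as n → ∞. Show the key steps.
C(60n, 20n) ~ (27/4)^(20n) · sqrt(3/(4π·20n))

Write N = 20n. Apply Stirling to each factorial:
  (3N)! ~ sqrt(2π·3N) · (3N/e)^(3N),
  N! ~ sqrt(2π N) · (N/e)^N,
  (2N)! ~ sqrt(2π·2N) · (2N/e)^(2N).
The exponential factors combine to (3N)^(3N) / (N^N · (2N)^(2N)) = 3^(3N)/2^(2N) = (3^3/2^2)^N = (27/4)^N.
The square-root prefactors combine to sqrt(2π·3N) / (sqrt(2π N)·sqrt(2π·2N)) = sqrt(3 / (2π·2·N)) = sqrt(3/(4π·20n)).
Substituting N = 20n: C(60n, 20n) ~ (27/4)^(20n) · sqrt(3/(4π·20n)).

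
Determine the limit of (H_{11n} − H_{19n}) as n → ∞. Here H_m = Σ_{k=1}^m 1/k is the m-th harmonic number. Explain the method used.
lim = ln(11/19)

Euler-Maclaurin gives H_m = ln m + γ + 1/(2m) + O(1/m^2). The γ and O(1/m) terms cancel in the difference:
  H_{11n} − H_{19n} = ln(11n) − ln(19n) + O(1/n) = ln(11/19) + O(1/n).
Hence the limit is ln(11/19).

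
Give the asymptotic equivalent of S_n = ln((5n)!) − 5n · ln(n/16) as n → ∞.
S_n ~ 5n · (ln 80 − 1) + O(ln n)

Stirling: ln((5n)!) = 5n ln(5n) − 5n + O(ln n).
  S_n = 5n ln(5n) − 5n − 5n ln(n/16) + O(ln n)
      = 5n ln(5n) − 5n ln n + 5n ln 16 − 5n + O(ln n)
      = 5n ln 5 + 5n ln 16 − 5n + O(ln n)
      = 5n (ln 80 − 1) + O(ln n).
Numerically ln(80) − 1 ≈ 3.3820.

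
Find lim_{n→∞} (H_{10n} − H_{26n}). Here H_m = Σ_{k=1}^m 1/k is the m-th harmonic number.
lim = ln(10/26) = ln(5/13)

Euler-Maclaurin gives H_m = ln m + γ + 1/(2m) + O(1/m^2). The γ and O(1/m) terms cancel in the difference:
  H_{10n} − H_{26n} = ln(10n) − ln(26n) + O(1/n) = ln(10/26) + O(1/n).
Hence the limit is ln(10/26) = ln(5/13).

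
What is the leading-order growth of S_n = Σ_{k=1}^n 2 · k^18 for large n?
S_n ~ 2 · n^19 / 19

By integral comparison (Euler-Maclaurin), Σ_{k=1}^n 2 · k^18 = 2 · ∫_0^n x^18 dx + O(n^18) = 2 · n^19/19 + O(n^18). (Equivalently, Faulhaber's formula gives the same leading term.)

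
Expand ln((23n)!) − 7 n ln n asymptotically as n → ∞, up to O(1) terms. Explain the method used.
ln((23n)!) − 7 n ln n = 16 n ln n + 23(ln 23 − 1) n + (1/2) ln(2π·23n) + O(1/n)

Stirling: ln((23n)!) = 23n ln(23n) − 23n + (1/2) ln(2π·23n) + O(1/n).
Expand 23n ln(23n) = 23n (ln n + ln 23) = 23n ln n + 23n ln 23.
Subtract 7n ln n: leading term is (23 − 7) n ln n = 16 n ln n. The next term is 23n ln 23 − 23n = 23(ln 23 − 1) n. Then the (1/2) ln(2π·23n) correction.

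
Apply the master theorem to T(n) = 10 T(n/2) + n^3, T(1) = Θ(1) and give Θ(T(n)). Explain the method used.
T(n) = Θ(n^(log_2 10))

Master theorem: compare f(n) = n^3 to n^(log_2 10) where log_2 10 ≈ 3.322. Since 3 < log_2 10, we have f(n) = O(n^(log_2 10 − ε)) for some ε > 0 — Case 1. Hence T(n) = Θ(n^(log_2 10)).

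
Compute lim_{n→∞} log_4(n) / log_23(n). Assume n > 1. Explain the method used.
lim = ln(23) / ln(4) = log_4(23)

Change of base: log_4(n) = ln n / ln 4 and log_23(n) = ln n / ln 23. The ratio is (ln n / ln 4) · (ln 23 / ln n) = ln 23 / ln 4, a constant independent of n. So the limit is ln 23 / ln 4 = log_4(23).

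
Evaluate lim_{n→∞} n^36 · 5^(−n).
lim = 0

Exponentials with base > 1 dominate every fixed polynomial: for any fixed c, n^c / 5^n → 0 as n → ∞ (e.g. by the ratio test, or by writing 5^n = e^(n ln 5) and noting e^(n ln 5) / n^c → ∞). Hence n^36 · 5^(−n) = n^36 / 5^n → 0.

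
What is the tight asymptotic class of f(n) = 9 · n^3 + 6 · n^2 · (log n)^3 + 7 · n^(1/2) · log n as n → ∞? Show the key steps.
f(n) ∈ Θ(n^3)

Compare the terms by growth order. For large n, n^a · (log n)^b dominates n^a' · (log n)^b' iff a > a', or (a = a' and b > b'). Ranking the 3 terms shows the dominant one is 9 · n^3. Hence f(n) ∈ Θ(n^3).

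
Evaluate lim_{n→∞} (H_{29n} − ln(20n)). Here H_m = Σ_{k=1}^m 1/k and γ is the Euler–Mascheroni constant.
lim = ln(29/20) + γ

By Euler-Maclaurin, H_m = ln m + γ + O(1/m). So
  H_{29n} − ln(20n) = ln(29n) + γ − ln(20n) + O(1/n)
                       = ln(29/20) + γ + O(1/n).
Hence the limit is ln(29/20) + γ.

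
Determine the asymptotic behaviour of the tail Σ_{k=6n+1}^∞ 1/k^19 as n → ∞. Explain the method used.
Σ_{k>6n} 1/k^19 ~ 1/(18 · (6n)^18)

Compare to the integral: ∫_{6n}^∞ x^(−19) dx = [−x^(−18)/18]_{6n}^∞ = 1/((19−1)·(6n)^18). Euler-Maclaurin then gives
  Σ_{k>6n} 1/k^19 = ∫_{6n}^∞ dx/x^19 − 1/(2·(6n)^19) + O(1/(6n)^20).
(Equivalently this is ζ(19) − Σ_{k≤6n} 1/k^19.)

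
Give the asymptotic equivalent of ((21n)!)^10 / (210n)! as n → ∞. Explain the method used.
((21n)!)^10/(210n)! ~ ((2π·21n)^(9/2) / sqrt(10)) · 10^(−10·21n)  →  0

Write N = 21n. Stirling: N! ~ sqrt(2π N)(N/e)^N and (10N)! ~ sqrt(2π·10N)·(10N/e)^(10N).
  (N!)^10/(10N)! ~ (2π N)^(10/2) (N/e)^(10N) / [sqrt(2π·10N) (10N/e)^(10N)]
     = (2π N)^(10/2) / sqrt(2π·10N) · (N/(10N))^(10N)
     = (2π N)^((10−1)/2) / sqrt(10) · 10^(−10N).
Since 10^10 > 1, the factor 10^(−10N) decays exponentially, so the ratio → 0. Substituting N = 21n gives the stated form.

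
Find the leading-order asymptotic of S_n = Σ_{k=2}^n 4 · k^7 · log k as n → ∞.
S_n ~ n^8 log n / 2 − n^8 / 16

By integral comparison, S_n = ∫_1^n 4 · x^7 · log x dx + O(n^7 · log n). For the integral, ∫ x^7 log x dx = n^8 log n / 8 − n^8/64 (integration by parts). Hence S_n ~ n^8 log n / 2 − n^8 / 16.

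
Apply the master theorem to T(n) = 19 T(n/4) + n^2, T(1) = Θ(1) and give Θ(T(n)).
T(n) = Θ(n^(log_4 19))

Master theorem: compare f(n) = n^2 to n^(log_4 19) where log_4 19 ≈ 2.124. Since 2 < log_4 19, we have f(n) = O(n^(log_4 19 − ε)) for some ε > 0 — Case 1. Hence T(n) = Θ(n^(log_4 19)).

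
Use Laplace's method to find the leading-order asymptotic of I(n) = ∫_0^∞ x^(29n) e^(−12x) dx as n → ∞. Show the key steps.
I(n) ~ (sqrt(2π·29n) / 12) · (29n/(12e))^(29n)

Write the integrand as exp(29n ln x − 12x) and set f(x) = 29n ln x − 12x. Then f'(x) = 29n/x − 12 = 0 at x* = 29n/12, and f''(x*) = −29n/x*^2 = −12^2/(29n). Laplace's method (interior maximum) gives
  I(n) ~ e^(f(x*)) · sqrt(2π / |f''(x*)|)
        = exp(29n ln(29n/12) − 29n) · sqrt(2π · 29n / 12^2)
        = (29n/12)^(29n) e^(−29n) · sqrt(2π·29n) / 12
        = (sqrt(2π·29n) / 12) · (29n/(12e))^(29n).
This matches Γ(29n+1)/12^(29n+1) with Stirling applied to Γ.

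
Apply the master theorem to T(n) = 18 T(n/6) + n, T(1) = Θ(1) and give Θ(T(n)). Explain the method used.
T(n) = Θ(n^(log_6 18))

Master theorem: compare f(n) = n to n^(log_6 18) where log_6 18 ≈ 1.613. Since 1 < log_6 18, we have f(n) = O(n^(log_6 18 − ε)) for some ε > 0 — Case 1. Hence T(n) = Θ(n^(log_6 18)).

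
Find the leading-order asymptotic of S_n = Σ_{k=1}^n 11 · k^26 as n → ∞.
S_n ~ 11 · n^27 / 27

By integral comparison (Euler-Maclaurin), Σ_{k=1}^n 11 · k^26 = 11 · ∫_0^n x^26 dx + O(n^26) = 11 · n^27/27 + O(n^26). (Equivalently, Faulhaber's formula gives the same leading term.)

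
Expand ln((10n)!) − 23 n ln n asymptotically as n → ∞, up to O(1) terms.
ln((10n)!) − 23 n ln n = −13 n ln n + 10(ln 10 − 1) n + (1/2) ln(2π·10n) + O(1/n)

Stirling: ln((10n)!) = 10n ln(10n) − 10n + (1/2) ln(2π·10n) + O(1/n).
Expand 10n ln(10n) = 10n (ln n + ln 10) = 10n ln n + 10n ln 10.
Subtract 23n ln n: leading term is (10 − 23) n ln n = −13 n ln n. The next term is 10n ln 10 − 10n = 10(ln 10 − 1) n. Then the (1/2) ln(2π·10n) correction.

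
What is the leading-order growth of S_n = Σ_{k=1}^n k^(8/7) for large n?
S_n ~ (7/15) · n^(15/7)

Integral comparison: Σ_{k=1}^n k^(8/7) = ∫_0^n x^(8/7) dx + O(n^(8/7)). The integral is n^(1 + 8/7) / (1 + 8/7) = n^((8+7)/7) / ((8+7)/7) = (7/15) · n^(15/7).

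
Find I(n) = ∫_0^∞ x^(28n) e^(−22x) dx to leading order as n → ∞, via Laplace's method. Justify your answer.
I(n) ~ (sqrt(2π·28n) / 22) · (28n/(22e))^(28n)

Write the integrand as exp(28n ln x − 22x) and set f(x) = 28n ln x − 22x. Then f'(x) = 28n/x − 22 = 0 at x* = 28n/22, and f''(x*) = −28n/x*^2 = −22^2/(28n). Laplace's method (interior maximum) gives
  I(n) ~ e^(f(x*)) · sqrt(2π / |f''(x*)|)
        = exp(28n ln(28n/22) − 28n) · sqrt(2π · 28n / 22^2)
        = (28n/22)^(28n) e^(−28n) · sqrt(2π·28n) / 22
        = (sqrt(2π·28n) / 22) · (28n/(22e))^(28n).
This matches Γ(28n+1)/22^(28n+1) with Stirling applied to Γ.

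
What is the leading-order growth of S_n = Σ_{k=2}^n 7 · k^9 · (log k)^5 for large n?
S_n ~ 7 · n^10 · (log n)^5 / 10

By integral comparison, S_n = ∫_1^n 7 · x^9 · (log x)^5 dx + O(n^9 · (log n)^5). For the integral, the leading term of ∫_1^n x^9 (log x)^5 dx is n^10/10 · (log n)^5 (by repeated integration by parts; each step lowers the log-exponent and produces a relatively O(1/log n) correction). Hence S_n ~ 7 · n^10 · (log n)^5 / 10.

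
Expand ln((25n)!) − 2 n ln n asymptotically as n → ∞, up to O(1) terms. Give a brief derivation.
ln((25n)!) − 2 n ln n = 23 n ln n + 25(ln 25 − 1) n + (1/2) ln(2π·25n) + O(1/n)

Stirling: ln((25n)!) = 25n ln(25n) − 25n + (1/2) ln(2π·25n) + O(1/n).
Expand 25n ln(25n) = 25n (ln n + ln 25) = 25n ln n + 25n ln 25.
Subtract 2n ln n: leading term is (25 − 2) n ln n = 23 n ln n. The next term is 25n ln 25 − 25n = 25(ln 25 − 1) n. Then the (1/2) ln(2π·25n) correction.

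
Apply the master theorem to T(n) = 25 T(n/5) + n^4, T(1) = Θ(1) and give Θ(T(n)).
T(n) = Θ(n^4)

log_5 25 ≈ 2.000. f(n) = n^4 dominates n^(log_5 25) since 4 > 2.000, and the regularity condition a·f(n/b) = 25·(n/5)^4 = (25/625)·n^4 ≤ c·f(n) holds with c = 25/625 ≈ 0.04 < 1. So this is Case 3: T(n) = Θ(f(n)) = Θ(n^4).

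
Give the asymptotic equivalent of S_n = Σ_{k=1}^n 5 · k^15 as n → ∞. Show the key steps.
S_n ~ 5 · n^16 / 16

By integral comparison (Euler-Maclaurin), Σ_{k=1}^n 5 · k^15 = 5 · ∫_0^n x^15 dx + O(n^15) = 5 · n^16/16 + O(n^15). (Equivalently, Faulhaber's formula gives the same leading term.)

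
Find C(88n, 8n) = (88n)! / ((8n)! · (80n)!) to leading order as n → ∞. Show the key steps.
C(88n, 8n) ~ (285311670611/10000000000)^(8n) · sqrt(11/(20π·8n))

Write N = 8n. Apply Stirling to each factorial:
  (11N)! ~ sqrt(2π·11N) · (11N/e)^(11N),
  N! ~ sqrt(2π N) · (N/e)^N,
  (10N)! ~ sqrt(2π·10N) · (10N/e)^(10N).
The exponential factors combine to (11N)^(11N) / (N^N · (10N)^(10N)) = 11^(11N)/10^(10N) = (11^11/10^10)^N = (285311670611/10000000000)^N.
The square-root prefactors combine to sqrt(2π·11N) / (sqrt(2π N)·sqrt(2π·10N)) = sqrt(11 / (2π·10·N)) = sqrt(11/(20π·8n)).
Substituting N = 8n: C(88n, 8n) ~ (285311670611/10000000000)^(8n) · sqrt(11/(20π·8n)).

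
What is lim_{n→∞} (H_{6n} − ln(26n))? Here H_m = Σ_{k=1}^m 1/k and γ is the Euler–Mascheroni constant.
lim = ln(3/13) + γ

By Euler-Maclaurin, H_m = ln m + γ + O(1/m). So
  H_{6n} − ln(26n) = ln(6n) + γ − ln(26n) + O(1/n)
                       = ln(6/26) + γ + O(1/n).
Hence the limit is ln(6/26) + γ (= ln(3/13)).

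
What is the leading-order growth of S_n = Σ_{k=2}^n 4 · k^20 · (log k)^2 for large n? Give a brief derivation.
S_n ~ 4 · n^21 · (log n)^2 / 21

By integral comparison, S_n = ∫_1^n 4 · x^20 · (log x)^2 dx + O(n^20 · (log n)^2). For the integral, the leading term of ∫_1^n x^20 (log x)^2 dx is n^21/21 · (log n)^2 (by repeated integration by parts; each step lowers the log-exponent and produces a relatively O(1/log n) correction). Hence S_n ~ 4 · n^21 · (log n)^2 / 21.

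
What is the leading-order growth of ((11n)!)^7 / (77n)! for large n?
((11n)!)^7/(77n)! ~ ((2π·11n)^(6/2) / sqrt(7)) · 7^(−7·11n)  →  0

Write N = 11n. Stirling: N! ~ sqrt(2π N)(N/e)^N and (7N)! ~ sqrt(2π·7N)·(7N/e)^(7N).
  (N!)^7/(7N)! ~ (2π N)^(7/2) (N/e)^(7N) / [sqrt(2π·7N) (7N/e)^(7N)]
     = (2π N)^(7/2) / sqrt(2π·7N) · (N/(7N))^(7N)
     = (2π N)^((7−1)/2) / sqrt(7) · 7^(−7N).
Since 7^7 > 1, the factor 7^(−7N) decays exponentially, so the ratio → 0. Substituting N = 11n gives the stated form.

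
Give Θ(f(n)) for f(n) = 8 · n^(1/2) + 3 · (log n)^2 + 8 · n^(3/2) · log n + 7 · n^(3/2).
f(n) ∈ Θ(n^(3/2) · log n)

Compare the terms by growth order. For large n, n^a · (log n)^b dominates n^a' · (log n)^b' iff a > a', or (a = a' and b > b'). Ranking the 4 terms shows the dominant one is 8 · n^(3/2) · log n. Hence f(n) ∈ Θ(n^(3/2) · log n).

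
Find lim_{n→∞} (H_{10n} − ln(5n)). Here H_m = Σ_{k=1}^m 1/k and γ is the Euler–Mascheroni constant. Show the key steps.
lim = ln 2 + γ

By Euler-Maclaurin, H_m = ln m + γ + O(1/m). So
  H_{10n} − ln(5n) = ln(10n) + γ − ln(5n) + O(1/n)
                       = ln(10/5) + γ + O(1/n).
Hence the limit is ln(10/5) + γ (= ln 2).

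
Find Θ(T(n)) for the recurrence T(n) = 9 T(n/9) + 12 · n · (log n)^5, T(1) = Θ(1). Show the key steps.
T(n) = Θ(n · (log n)^6)

Here log_9 9 = 1 and f(n) = 12 · n · (log n)^5 = Θ(n^(log_9 9) · (log n)^5). This is the extended Case 2 of the master theorem (f matches the critical exponent up to log factors), giving T(n) = Θ(n^(log_9 9) · (log n)^(5+1)) = Θ(n · (log n)^6).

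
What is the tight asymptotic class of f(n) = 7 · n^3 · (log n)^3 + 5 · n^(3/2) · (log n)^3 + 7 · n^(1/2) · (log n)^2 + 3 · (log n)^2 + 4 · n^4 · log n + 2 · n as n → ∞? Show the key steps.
f(n) ∈ Θ(n^4 · log n)

Compare the terms by growth order. For large n, n^a · (log n)^b dominates n^a' · (log n)^b' iff a > a', or (a = a' and b > b'). Ranking the 6 terms shows the dominant one is 4 · n^4 · log n. Hence f(n) ∈ Θ(n^4 · log n).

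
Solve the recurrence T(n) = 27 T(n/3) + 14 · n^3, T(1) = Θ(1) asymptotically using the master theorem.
T(n) = Θ(n^3 log n)

log_3 27 = 3, and f(n) = 14 · n^3 = Θ(n^(log_3 27)). This is Case 2 of the master theorem: T(n) = Θ(f(n) · log n) = Θ(n^3 log n).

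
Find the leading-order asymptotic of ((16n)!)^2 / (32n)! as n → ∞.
((16n)!)^2/(32n)! ~ ((2π·16n)^(1/2) / sqrt(2)) · 2^(−2·16n)  →  0

Write N = 16n. Stirling: N! ~ sqrt(2π N)(N/e)^N and (2N)! ~ sqrt(2π·2N)·(2N/e)^(2N).
  (N!)^2/(2N)! ~ (2π N)^(2/2) (N/e)^(2N) / [sqrt(2π·2N) (2N/e)^(2N)]
     = (2π N)^(2/2) / sqrt(2π·2N) · (N/(2N))^(2N)
     = (2π N)^((2−1)/2) / sqrt(2) · 2^(−2N).
Since 2^2 > 1, the factor 2^(−2N) decays exponentially, so the ratio → 0. Substituting N = 16n gives the stated form.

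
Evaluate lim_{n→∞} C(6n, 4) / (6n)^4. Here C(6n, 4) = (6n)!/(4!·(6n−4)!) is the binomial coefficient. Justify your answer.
lim = 1/4! = 1/24

With N = 6n → ∞: C(N, 4) / N^4 = [N(N−1)…(N−3)] / (4! · N^4) = (1/4!) · 1 · (1 − 1/(6n)) · (1 − 2/(6n)) · (1 − 3/(6n)). Each factor → 1 as N → ∞, so the limit is 1/4! = 1/24.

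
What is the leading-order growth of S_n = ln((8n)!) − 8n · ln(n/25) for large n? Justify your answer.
S_n ~ 8n · (ln 200 − 1) + O(ln n)

Stirling: ln((8n)!) = 8n ln(8n) − 8n + O(ln n).
  S_n = 8n ln(8n) − 8n − 8n ln(n/25) + O(ln n)
      = 8n ln(8n) − 8n ln n + 8n ln 25 − 8n + O(ln n)
      = 8n ln 8 + 8n ln 25 − 8n + O(ln n)
      = 8n (ln 200 − 1) + O(ln n).
Numerically ln(200) − 1 ≈ 4.2983.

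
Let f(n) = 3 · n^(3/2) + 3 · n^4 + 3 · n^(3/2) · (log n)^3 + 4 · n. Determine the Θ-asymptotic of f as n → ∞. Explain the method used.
f(n) ∈ Θ(n^4)

Compare the terms by growth order. For large n, n^a · (log n)^b dominates n^a' · (log n)^b' iff a > a', or (a = a' and b > b'). Ranking the 4 terms shows the dominant one is 3 · n^4. Hence f(n) ∈ Θ(n^4).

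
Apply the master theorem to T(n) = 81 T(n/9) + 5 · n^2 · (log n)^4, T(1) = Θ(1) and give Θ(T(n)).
T(n) = Θ(n^2 · (log n)^5)

Here log_9 81 = 2 and f(n) = 5 · n^2 · (log n)^4 = Θ(n^(log_9 81) · (log n)^4). This is the extended Case 2 of the master theorem (f matches the critical exponent up to log factors), giving T(n) = Θ(n^(log_9 81) · (log n)^(4+1)) = Θ(n^2 · (log n)^5).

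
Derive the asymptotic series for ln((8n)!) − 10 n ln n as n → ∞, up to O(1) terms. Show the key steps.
ln((8n)!) − 10 n ln n = −2 n ln n + 8(ln 8 − 1) n + (1/2) ln(2π·8n) + O(1/n)

Stirling: ln((8n)!) = 8n ln(8n) − 8n + (1/2) ln(2π·8n) + O(1/n).
Expand 8n ln(8n) = 8n (ln n + ln 8) = 8n ln n + 8n ln 8.
Subtract 10n ln n: leading term is (8 − 10) n ln n = −2 n ln n. The next term is 8n ln 8 − 8n = 8(ln 8 − 1) n. Then the (1/2) ln(2π·8n) correction.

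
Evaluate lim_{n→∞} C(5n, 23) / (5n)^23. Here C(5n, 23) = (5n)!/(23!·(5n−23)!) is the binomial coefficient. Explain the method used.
lim = 1/23! = 1/25852016738884976640000

With N = 5n → ∞: C(N, 23) / N^23 = [N(N−1)…(N−22)] / (23! · N^23) = (1/23!) · 1 · (1 − 1/(5n)) · … · (1 − 22/(5n)). Each factor → 1 as N → ∞, so the limit is 1/23! = 1/25852016738884976640000.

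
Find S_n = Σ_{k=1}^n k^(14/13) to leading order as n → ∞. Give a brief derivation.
S_n ~ (13/27) · n^(27/13)

Integral comparison: Σ_{k=1}^n k^(14/13) = ∫_0^n x^(14/13) dx + O(n^(14/13)). The integral is n^(1 + 14/13) / (1 + 14/13) = n^((14+13)/13) / ((14+13)/13) = (13/27) · n^(27/13).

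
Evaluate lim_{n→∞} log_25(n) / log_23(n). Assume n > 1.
lim = ln(23) / ln(25) = log_25(23)

Change of base: log_25(n) = ln n / ln 25 and log_23(n) = ln n / ln 23. The ratio is (ln n / ln 25) · (ln 23 / ln n) = ln 23 / ln 25, a constant independent of n. So the limit is ln 23 / ln 25 = log_25(23).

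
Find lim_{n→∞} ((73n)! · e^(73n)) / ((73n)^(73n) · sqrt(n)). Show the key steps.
lim = sqrt(2π·73)

Stirling: (73n)! ~ sqrt(2π·73n) · (73n/e)^(73n). Hence
  (73n)! · e^(73n) / (73n)^(73n) ~ sqrt(2π·73n).
Dividing by sqrt(n): sqrt(2π·73n) / sqrt(n) = sqrt(2π·73) · n^((1−1)/2), so the limit is sqrt(2π·73).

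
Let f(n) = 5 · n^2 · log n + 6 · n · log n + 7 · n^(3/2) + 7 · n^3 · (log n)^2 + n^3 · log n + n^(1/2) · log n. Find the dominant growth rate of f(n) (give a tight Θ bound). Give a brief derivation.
f(n) ∈ Θ(n^3 · (log n)^2)

Compare the terms by growth order. For large n, n^a · (log n)^b dominates n^a' · (log n)^b' iff a > a', or (a = a' and b > b'). Ranking the 6 terms shows the dominant one is 7 · n^3 · (log n)^2. Hence f(n) ∈ Θ(n^3 · (log n)^2).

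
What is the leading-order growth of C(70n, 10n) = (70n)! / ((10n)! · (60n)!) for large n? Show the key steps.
C(70n, 10n) ~ (823543/46656)^(10n) · sqrt(7/(12π·10n))

Write N = 10n. Apply Stirling to each factorial:
  (7N)! ~ sqrt(2π·7N) · (7N/e)^(7N),
  N! ~ sqrt(2π N) · (N/e)^N,
  (6N)! ~ sqrt(2π·6N) · (6N/e)^(6N).
The exponential factors combine to (7N)^(7N) / (N^N · (6N)^(6N)) = 7^(7N)/6^(6N) = (7^7/6^6)^N = (823543/46656)^N.
The square-root prefactors combine to sqrt(2π·7N) / (sqrt(2π N)·sqrt(2π·6N)) = sqrt(7 / (2π·6·N)) = sqrt(7/(12π·10n)).
Substituting N = 10n: C(70n, 10n) ~ (823543/46656)^(10n) · sqrt(7/(12π·10n)).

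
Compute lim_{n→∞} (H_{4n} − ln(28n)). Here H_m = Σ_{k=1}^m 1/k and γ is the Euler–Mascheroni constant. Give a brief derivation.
lim = −ln 7 + γ

By Euler-Maclaurin, H_m = ln m + γ + O(1/m). So
  H_{4n} − ln(28n) = ln(4n) + γ − ln(28n) + O(1/n)
                       = ln(4/28) + γ + O(1/n).
Hence the limit is ln(4/28) + γ (= −ln 7).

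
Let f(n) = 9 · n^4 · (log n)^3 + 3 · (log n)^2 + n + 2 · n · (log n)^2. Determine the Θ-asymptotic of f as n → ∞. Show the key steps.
f(n) ∈ Θ(n^4 · (log n)^3)

Compare the terms by growth order. For large n, n^a · (log n)^b dominates n^a' · (log n)^b' iff a > a', or (a = a' and b > b'). Ranking the 4 terms shows the dominant one is 9 · n^4 · (log n)^3. Hence f(n) ∈ Θ(n^4 · (log n)^3).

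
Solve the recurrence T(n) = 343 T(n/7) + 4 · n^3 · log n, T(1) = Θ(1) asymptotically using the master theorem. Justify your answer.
T(n) = Θ(n^3 · (log n)^2)

Here log_7 343 = 3 and f(n) = 4 · n^3 · log n = Θ(n^(log_7 343) · (log n)^1). This is the extended Case 2 of the master theorem (f matches the critical exponent up to log factors), giving T(n) = Θ(n^(log_7 343) · (log n)^(1+1)) = Θ(n^3 · (log n)^2).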